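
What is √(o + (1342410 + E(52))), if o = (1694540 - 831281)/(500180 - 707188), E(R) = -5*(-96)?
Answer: √3596610165381618/51752 ≈ 1158.8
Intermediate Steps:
E(R) = 480
o = -863259/207008 (o = 863259/(-207008) = 863259*(-1/207008) = -863259/207008 ≈ -4.1702)
√(o + (1342410 + E(52))) = √(-863259/207008 + (1342410 + 480)) = √(-863259/207008 + 1342890) = √(277988109861/207008) = √3596610165381618/51752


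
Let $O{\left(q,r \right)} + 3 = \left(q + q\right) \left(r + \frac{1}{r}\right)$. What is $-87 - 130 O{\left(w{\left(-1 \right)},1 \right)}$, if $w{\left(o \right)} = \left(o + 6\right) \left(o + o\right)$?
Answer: $5503$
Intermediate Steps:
$w{\left(o \right)} = 2 o \left(6 + o\right)$ ($w{\left(o \right)} = \left(6 + o\right) 2 o = 2 o \left(6 + o\right)$)
$O{\left(q,r \right)} = -3 + 2 q \left(r + \frac{1}{r}\right)$ ($O{\left(q,r \right)} = -3 + \left(q + q\right) \left(r + \frac{1}{r}\right) = -3 + 2 q \left(r + \frac{1}{r}\right)$)
$-87 - 130 O{\left(w{\left(-1 \right)},1 \right)} = -87 - 130 \left(-3 + 2 \cdot 2 \left(-1\right) \left(6 - 1\right) 1 + \frac{2 \cdot 2 \left(-1\right) \left(6 - 1\right)}{1}\right) = -87 - 130 \left(-3 + 2 \cdot 2 \left(-1\right) 5 \cdot 1 + 2 \cdot 2 \left(-1\right) 5 \cdot 1\right) = -87 - 130 \left(-3 + 2 \left(-10\right) 1 + 2 \left(-10\right) 1\right) = -87 - 130 \left(-3 - 20 - 20\right) = -87 - -5590 = -87 + 5590 = 5503$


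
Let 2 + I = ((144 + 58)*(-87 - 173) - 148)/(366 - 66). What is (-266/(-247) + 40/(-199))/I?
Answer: -56650/11483693 ≈ -0.0049331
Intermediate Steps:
I = -4439/25 (I = -2 + ((144 + 58)*(-87 - 173) - 148)/(366 - 66) = -2 + (202*(-260) - 148)/300 = -2 + (-52520 - 148)*(1/300) = -2 - 52668*1/300 = -2 - 4389/25 = -4439/25 ≈ -177.56)
(-266/(-247) + 40/(-199))/I = (-266/(-247) + 40/(-199))/(-4439/25) = (-266*(-1/247) + 40*(-1/199))*(-25/4439) = (14/13 - 40/199)*(-25/4439) = (2266/2587)*(-25/4439) = -56650/11483693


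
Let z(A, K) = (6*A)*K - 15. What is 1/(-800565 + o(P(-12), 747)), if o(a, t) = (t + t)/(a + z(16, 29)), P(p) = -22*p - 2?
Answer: -3031/2426511021 ≈ -1.2491e-6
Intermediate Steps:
P(p) = -2 - 22*p
z(A, K) = -15 + 6*A*K (z(A, K) = 6*A*K - 15 = -15 + 6*A*K)
o(a, t) = 2*t/(2769 + a) (o(a, t) = (t + t)/(a + (-15 + 6*16*29)) = (2*t)/(a + (-15 + 2784)) = (2*t)/(a + 2769) = (2*t)/(2769 + a) = 2*t/(2769 + a))
1/(-800565 + o(P(-12), 747)) = 1/(-800565 + 2*747/(2769 + (-2 - 22*(-12)))) = 1/(-800565 + 2*747/(2769 + (-2 + 264))) = 1/(-800565 + 2*747/(2769 + 262)) = 1/(-800565 + 2*747/3031) = 1/(-800565 + 2*747*(1/3031)) = 1/(-800565 + 1494/3031) = 1/(-2426511021/3031) = -3031/2426511021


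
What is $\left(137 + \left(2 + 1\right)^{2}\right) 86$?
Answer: $12556$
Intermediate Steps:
$\left(137 + \left(2 + 1\right)^{2}\right) 86 = \left(137 + 3^{2}\right) 86 = \left(137 + 9\right) 86 = 146 \cdot 86 = 12556$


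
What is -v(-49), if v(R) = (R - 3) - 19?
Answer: 71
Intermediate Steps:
v(R) = -22 + R (v(R) = (-3 + R) - 19 = -22 + R)
-v(-49) = -(-22 - 49) = -1*(-71) = 71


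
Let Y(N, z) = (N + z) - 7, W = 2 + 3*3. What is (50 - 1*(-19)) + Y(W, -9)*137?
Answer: -616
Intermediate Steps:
W = 11 (W = 2 + 9 = 11)
Y(N, z) = -7 + N + z
(50 - 1*(-19)) + Y(W, -9)*137 = (50 - 1*(-19)) + (-7 + 11 - 9)*137 = (50 + 19) - 5*137 = 69 - 685 = -616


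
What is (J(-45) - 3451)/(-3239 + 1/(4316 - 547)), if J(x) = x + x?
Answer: 13346029/12207790 ≈ 1.0932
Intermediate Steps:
J(x) = 2*x
(J(-45) - 3451)/(-3239 + 1/(4316 - 547)) = (2*(-45) - 3451)/(-3239 + 1/(4316 - 547)) = (-90 - 3451)/(-3239 + 1/3769) = -3541/(-3239 + 1/3769) = -3541/(-12207790/3769) = -3541*(-3769/12207790) = 13346029/12207790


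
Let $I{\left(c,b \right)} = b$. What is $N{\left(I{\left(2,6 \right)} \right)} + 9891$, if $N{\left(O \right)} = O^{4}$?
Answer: $11187$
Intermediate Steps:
$N{\left(I{\left(2,6 \right)} \right)} + 9891 = 6^{4} + 9891 = 1296 + 9891 = 11187$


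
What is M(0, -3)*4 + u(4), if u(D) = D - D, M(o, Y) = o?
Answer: 0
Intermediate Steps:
u(D) = 0
M(0, -3)*4 + u(4) = 0*4 + 0 = 0 + 0 = 0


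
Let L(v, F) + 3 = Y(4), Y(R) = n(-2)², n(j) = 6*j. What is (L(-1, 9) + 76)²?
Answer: 47089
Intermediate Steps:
Y(R) = 144 (Y(R) = (6*(-2))² = (-12)² = 144)
L(v, F) = 141 (L(v, F) = -3 + 144 = 141)
(L(-1, 9) + 76)² = (141 + 76)² = 217² = 47089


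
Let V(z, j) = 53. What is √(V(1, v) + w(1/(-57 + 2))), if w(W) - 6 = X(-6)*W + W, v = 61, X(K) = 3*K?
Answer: √179410/55 ≈ 7.7012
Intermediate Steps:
w(W) = 6 - 17*W (w(W) = 6 + ((3*(-6))*W + W) = 6 + (-18*W + W) = 6 - 17*W)
√(V(1, v) + w(1/(-57 + 2))) = √(53 + (6 - 17/(-57 + 2))) = √(53 + (6 - 17/(-55))) = √(53 + (6 - 17*(-1/55))) = √(53 + (6 + 17/55)) = √(53 + 347/55) = √(3262/55) = √179410/55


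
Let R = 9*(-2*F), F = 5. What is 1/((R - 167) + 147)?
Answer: -1/110 ≈ -0.0090909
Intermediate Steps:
R = -90 (R = 9*(-2*5) = 9*(-10) = -90)
1/((R - 167) + 147) = 1/((-90 - 167) + 147) = 1/(-257 + 147) = 1/(-110) = -1/110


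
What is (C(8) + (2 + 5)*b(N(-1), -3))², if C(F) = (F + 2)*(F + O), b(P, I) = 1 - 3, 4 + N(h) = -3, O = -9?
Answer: 576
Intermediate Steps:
N(h) = -7 (N(h) = -4 - 3 = -7)
b(P, I) = -2
C(F) = (-9 + F)*(2 + F) (C(F) = (F + 2)*(F - 9) = (2 + F)*(-9 + F) = (-9 + F)*(2 + F))
(C(8) + (2 + 5)*b(N(-1), -3))² = ((-18 + 8² - 7*8) + (2 + 5)*(-2))² = ((-18 + 64 - 56) + 7*(-2))² = (-10 - 14)² = (-24)² = 576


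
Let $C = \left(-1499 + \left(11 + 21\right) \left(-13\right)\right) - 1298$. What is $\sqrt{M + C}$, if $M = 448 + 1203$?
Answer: $i \sqrt{1562} \approx 39.522 i$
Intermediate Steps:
$M = 1651$
$C = -3213$ ($C = \left(-1499 + 32 \left(-13\right)\right) - 1298 = \left(-1499 - 416\right) - 1298 = -1915 - 1298 = -3213$)
$\sqrt{M + C} = \sqrt{1651 - 3213} = \sqrt{-1562} = i \sqrt{1562}$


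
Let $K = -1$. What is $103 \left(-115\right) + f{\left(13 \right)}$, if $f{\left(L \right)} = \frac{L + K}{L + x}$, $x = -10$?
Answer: $-11841$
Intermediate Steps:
$f{\left(L \right)} = \frac{-1 + L}{-10 + L}$ ($f{\left(L \right)} = \frac{L - 1}{L - 10} = \frac{-1 + L}{-10 + L}$)
$103 \left(-115\right) + f{\left(13 \right)} = 103 \left(-115\right) + \frac{-1 + 13}{-10 + 13} = -11845 + \frac{1}{3} \cdot 12 = -11845 + 4 = -11841$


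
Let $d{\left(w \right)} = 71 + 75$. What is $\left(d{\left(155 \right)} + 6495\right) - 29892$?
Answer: $-23251$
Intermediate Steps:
$d{\left(w \right)} = 146$
$\left(d{\left(155 \right)} + 6495\right) - 29892 = \left(146 + 6495\right) - 29892 = 6641 - 29892 = -23251$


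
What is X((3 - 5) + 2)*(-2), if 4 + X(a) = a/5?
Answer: 8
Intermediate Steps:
X(a) = -4 + a/5
X((3 - 5) + 2)*(-2) = (-4 + ((3 - 5) + 2)/5)*(-2) = (-4 + (-2 + 2)/5)*(-2) = (-4 + (1/5)*0)*(-2) = (-4 + 0)*(-2) = -4*(-2) = 8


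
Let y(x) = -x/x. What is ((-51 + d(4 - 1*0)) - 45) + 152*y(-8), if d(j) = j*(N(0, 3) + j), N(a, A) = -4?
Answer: -248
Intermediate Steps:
d(j) = j*(-4 + j)
y(x) = -1 (y(x) = -1*1 = -1)
((-51 + d(4 - 1*0)) - 45) + 152*y(-8) = ((-51 + (4 - 1*0)*(-4 + (4 - 1*0))) - 45) + 152*(-1) = ((-51 + (4 + 0)*(-4 + (4 + 0))) - 45) - 152 = ((-51 + 4*(-4 + 4)) - 45) - 152 = ((-51 + 4*0) - 45) - 152 = ((-51 + 0) - 45) - 152 = (-51 - 45) - 152 = -96 - 152 = -248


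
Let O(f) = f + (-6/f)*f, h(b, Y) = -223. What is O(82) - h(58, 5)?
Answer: 299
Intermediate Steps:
O(f) = -6 + f (O(f) = f - 6 = -6 + f)
O(82) - h(58, 5) = (-6 + 82) - 1*(-223) = 76 + 223 = 299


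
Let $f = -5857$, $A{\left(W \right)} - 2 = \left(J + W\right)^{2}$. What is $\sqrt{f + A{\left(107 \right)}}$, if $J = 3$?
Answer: $\sqrt{6245} \approx 79.025$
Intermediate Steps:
$A{\left(W \right)} = 2 + \left(3 + W\right)^{2}$
$\sqrt{f + A{\left(107 \right)}} = \sqrt{-5857 + \left(2 + \left(3 + 107\right)^{2}\right)} = \sqrt{-5857 + \left(2 + 110^{2}\right)} = \sqrt{-5857 + \left(2 + 12100\right)} = \sqrt{-5857 + 12102} = \sqrt{6245}$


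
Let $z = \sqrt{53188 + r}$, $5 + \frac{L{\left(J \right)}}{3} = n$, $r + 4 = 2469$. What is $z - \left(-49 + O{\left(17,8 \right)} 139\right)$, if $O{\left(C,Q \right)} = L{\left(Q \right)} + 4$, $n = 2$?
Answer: $744 + \sqrt{55653} \approx 979.91$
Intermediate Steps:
$r = 2465$ ($r = -4 + 2469 = 2465$)
$L{\left(J \right)} = -9$ ($L{\left(J \right)} = -15 + 3 \cdot 2 = -15 + 6 = -9$)
$O{\left(C,Q \right)} = -5$ ($O{\left(C,Q \right)} = -9 + 4 = -5$)
$z = \sqrt{55653}$ ($z = \sqrt{53188 + 2465} = \sqrt{55653} \approx 235.91$)
$z - \left(-49 + O{\left(17,8 \right)} 139\right) = \sqrt{55653} - \left(-49 - 695\right) = \sqrt{55653} - -744 = \sqrt{55653} + 744 = 744 + \sqrt{55653}$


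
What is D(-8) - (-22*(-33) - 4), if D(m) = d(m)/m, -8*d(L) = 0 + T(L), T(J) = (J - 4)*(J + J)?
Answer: -719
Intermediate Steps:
T(J) = 2*J*(-4 + J) (T(J) = (-4 + J)*(2*J) = 2*J*(-4 + J))
d(L) = -L*(-4 + L)/4 (d(L) = -(0 + 2*L*(-4 + L))/8 = -L*(-4 + L)/4)
D(m) = 1 - m/4 (D(m) = (m*(4 - m)/4)/m = 1 - m/4)
D(-8) - (-22*(-33) - 4) = (1 - ¼*(-8)) - (-22*(-33) - 4) = (1 + 2) - (726 - 4) = 3 - 1*722 = 3 - 722 = -719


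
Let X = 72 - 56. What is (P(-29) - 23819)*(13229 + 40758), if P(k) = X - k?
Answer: -1283486938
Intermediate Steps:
X = 16
P(k) = 16 - k
(P(-29) - 23819)*(13229 + 40758) = ((16 - 1*(-29)) - 23819)*(13229 + 40758) = ((16 + 29) - 23819)*53987 = (45 - 23819)*53987 = -23774*53987 = -1283486938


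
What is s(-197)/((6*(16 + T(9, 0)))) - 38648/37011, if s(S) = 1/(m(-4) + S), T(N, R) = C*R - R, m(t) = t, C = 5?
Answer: -248596273/238054752 ≈ -1.0443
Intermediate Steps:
T(N, R) = 4*R (T(N, R) = 5*R - R = 4*R)
s(S) = 1/(-4 + S)
s(-197)/((6*(16 + T(9, 0)))) - 38648/37011 = 1/((-4 - 197)*((6*(16 + 4*0)))) - 38648/37011 = 1/((-201)*((6*(16 + 0)))) - 38648*1/37011 = -1/(201*(6*16)) - 38648/37011 = -1/201/96 - 38648/37011 = -1/201*1/96 - 38648/37011 = -1/19296 - 38648/37011 = -248596273/238054752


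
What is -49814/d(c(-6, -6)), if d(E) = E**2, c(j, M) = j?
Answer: -24907/18 ≈ -1383.7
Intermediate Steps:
-49814/d(c(-6, -6)) = -49814/((-6)**2) = -49814/36 = -49814*1/36 = -24907/18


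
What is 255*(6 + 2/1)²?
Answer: 16320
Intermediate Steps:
255*(6 + 2/1)² = 255*(6 + 2*1)² = 255*(6 + 2)² = 255*8² = 255*64 = 16320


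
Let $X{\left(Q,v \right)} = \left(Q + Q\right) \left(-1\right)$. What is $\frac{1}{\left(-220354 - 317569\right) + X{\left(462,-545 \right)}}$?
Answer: $- \frac{1}{538847} \approx -1.8558 \cdot 10^{-6}$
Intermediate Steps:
$X{\left(Q,v \right)} = - 2 Q$ ($X{\left(Q,v \right)} = 2 Q \left(-1\right) = - 2 Q$)
$\frac{1}{\left(-220354 - 317569\right) + X{\left(462,-545 \right)}} = \frac{1}{\left(-220354 - 317569\right) - 924} = \frac{1}{-537923 - 924} = \frac{1}{-538847} = - \frac{1}{538847}$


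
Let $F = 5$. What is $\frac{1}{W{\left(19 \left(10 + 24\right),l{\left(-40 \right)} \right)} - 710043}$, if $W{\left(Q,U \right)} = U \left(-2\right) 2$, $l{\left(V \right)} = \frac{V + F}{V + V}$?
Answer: $- \frac{4}{2840179} \approx -1.4084 \cdot 10^{-6}$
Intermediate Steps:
$l{\left(V \right)} = \frac{5 + V}{2 V}$ ($l{\left(V \right)} = \frac{V + 5}{V + V} = \frac{5 + V}{2 V}$)
$W{\left(Q,U \right)} = - 4 U$ ($W{\left(Q,U \right)} = - 2 U 2 = - 4 U$)
$\frac{1}{W{\left(19 \left(10 + 24\right),l{\left(-40 \right)} \right)} - 710043} = \frac{1}{- 4 \frac{5 - 40}{2 \left(-40\right)} - 710043} = \frac{1}{- 4 \cdot \frac{1}{2} \left(- \frac{1}{40}\right) \left(-35\right) - 710043} = \frac{1}{\left(-4\right) \frac{7}{16} - 710043} = \frac{1}{- \frac{7}{4} - 710043} = \frac{1}{- \frac{2840179}{4}} = - \frac{4}{2840179}$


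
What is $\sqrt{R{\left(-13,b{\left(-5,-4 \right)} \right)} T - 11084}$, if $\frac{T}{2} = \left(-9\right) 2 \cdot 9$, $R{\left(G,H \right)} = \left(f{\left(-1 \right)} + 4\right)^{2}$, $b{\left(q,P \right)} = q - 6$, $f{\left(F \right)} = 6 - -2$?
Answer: $2 i \sqrt{14435} \approx 240.29 i$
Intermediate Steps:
$f{\left(F \right)} = 8$ ($f{\left(F \right)} = 6 + 2 = 8$)
$b{\left(q,P \right)} = -6 + q$ ($b{\left(q,P \right)} = q - 6 = -6 + q$)
$R{\left(G,H \right)} = 144$ ($R{\left(G,H \right)} = \left(8 + 4\right)^{2} = 12^{2} = 144$)
$T = -324$ ($T = 2 \left(-9\right) 2 \cdot 9 = 2 \left(\left(-18\right) 9\right) = 2 \left(-162\right) = -324$)
$\sqrt{R{\left(-13,b{\left(-5,-4 \right)} \right)} T - 11084} = \sqrt{144 \left(-324\right) - 11084} = \sqrt{-46656 - 11084} = \sqrt{-57740} = 2 i \sqrt{14435}$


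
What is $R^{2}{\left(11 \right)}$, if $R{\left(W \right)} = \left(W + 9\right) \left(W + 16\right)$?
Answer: $291600$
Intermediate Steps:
$R{\left(W \right)} = \left(9 + W\right) \left(16 + W\right)$
$R^{2}{\left(11 \right)} = \left(144 + 11^{2} + 25 \cdot 11\right)^{2} = \left(144 + 121 + 275\right)^{2} = 540^{2} = 291600$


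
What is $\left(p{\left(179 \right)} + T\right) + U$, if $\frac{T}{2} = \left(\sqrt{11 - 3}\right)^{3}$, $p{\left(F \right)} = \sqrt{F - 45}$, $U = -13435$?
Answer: $-13435 + \sqrt{134} + 32 \sqrt{2} \approx -13378.0$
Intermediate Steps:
$p{\left(F \right)} = \sqrt{-45 + F}$
$T = 32 \sqrt{2}$ ($T = 2 \left(\sqrt{11 - 3}\right)^{3} = 2 \left(\sqrt{8}\right)^{3} = 2 \left(2 \sqrt{2}\right)^{3} = 2 \cdot 16 \sqrt{2} = 32 \sqrt{2} \approx 45.255$)
$\left(p{\left(179 \right)} + T\right) + U = \left(\sqrt{-45 + 179} + 32 \sqrt{2}\right) - 13435 = \left(\sqrt{134} + 32 \sqrt{2}\right) - 13435 = -13435 + \sqrt{134} + 32 \sqrt{2}$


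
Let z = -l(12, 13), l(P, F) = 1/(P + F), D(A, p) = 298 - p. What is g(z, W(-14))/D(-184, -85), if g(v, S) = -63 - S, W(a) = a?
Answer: -49/383 ≈ -0.12794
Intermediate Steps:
l(P, F) = 1/(F + P)
z = -1/25 (z = -1/(13 + 12) = -1/25 ≈ -0.040000)
g(z, W(-14))/D(-184, -85) = (-63 - 1*(-14))/(298 - 1*(-85)) = (-63 + 14)/(298 + 85) = -49/383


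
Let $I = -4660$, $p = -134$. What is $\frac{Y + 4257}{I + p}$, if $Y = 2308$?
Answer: $- \frac{6565}{4794} \approx -1.3694$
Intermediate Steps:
$\frac{Y + 4257}{I + p} = \frac{2308 + 4257}{-4660 - 134} = \frac{6565}{-4794} = 6565 \left(- \frac{1}{4794}\right) = - \frac{6565}{4794}$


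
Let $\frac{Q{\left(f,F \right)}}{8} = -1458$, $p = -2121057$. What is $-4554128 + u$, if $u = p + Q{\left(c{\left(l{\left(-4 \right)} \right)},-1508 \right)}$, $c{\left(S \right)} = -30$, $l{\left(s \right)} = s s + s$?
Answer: $-6686849$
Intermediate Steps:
$l{\left(s \right)} = s + s^{2}$ ($l{\left(s \right)} = s^{2} + s = s + s^{2}$)
$Q{\left(f,F \right)} = -11664$ ($Q{\left(f,F \right)} = 8 \left(-1458\right) = -11664$)
$u = -2132721$ ($u = -2121057 - 11664 = -2132721$)
$-4554128 + u = -4554128 - 2132721 = -6686849$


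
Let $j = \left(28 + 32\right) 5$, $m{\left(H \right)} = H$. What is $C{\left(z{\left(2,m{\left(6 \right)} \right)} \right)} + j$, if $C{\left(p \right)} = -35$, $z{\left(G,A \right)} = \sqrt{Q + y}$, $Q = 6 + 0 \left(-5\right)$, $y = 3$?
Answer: $265$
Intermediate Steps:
$Q = 6$ ($Q = 6 + 0 = 6$)
$z{\left(G,A \right)} = 3$ ($z{\left(G,A \right)} = \sqrt{6 + 3} = \sqrt{9} = 3$)
$j = 300$ ($j = 60 \cdot 5 = 300$)
$C{\left(z{\left(2,m{\left(6 \right)} \right)} \right)} + j = -35 + 300 = 265$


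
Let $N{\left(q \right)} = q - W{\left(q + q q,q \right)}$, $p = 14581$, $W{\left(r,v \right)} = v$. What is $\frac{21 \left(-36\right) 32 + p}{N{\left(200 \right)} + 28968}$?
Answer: $- \frac{9611}{28968} \approx -0.33178$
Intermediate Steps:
$N{\left(q \right)} = 0$ ($N{\left(q \right)} = q - q = 0$)
$\frac{21 \left(-36\right) 32 + p}{N{\left(200 \right)} + 28968} = \frac{21 \left(-36\right) 32 + 14581}{0 + 28968} = \frac{\left(-756\right) 32 + 14581}{28968} = \left(-24192 + 14581\right) \frac{1}{28968} = \left(-9611\right) \frac{1}{28968} = - \frac{9611}{28968}$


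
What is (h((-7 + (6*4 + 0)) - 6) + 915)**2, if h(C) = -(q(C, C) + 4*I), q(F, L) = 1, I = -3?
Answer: 857476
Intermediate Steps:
h(C) = 11 (h(C) = -(1 + 4*(-3)) = -(1 - 12) = -1*(-11) = 11)
(h((-7 + (6*4 + 0)) - 6) + 915)**2 = (11 + 915)**2 = 926**2 = 857476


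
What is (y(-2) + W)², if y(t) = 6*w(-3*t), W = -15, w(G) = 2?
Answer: 9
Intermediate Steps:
y(t) = 12 (y(t) = 6*2 = 12)
(y(-2) + W)² = (12 - 15)² = (-3)² = 9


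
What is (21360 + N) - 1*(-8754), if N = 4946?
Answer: 35060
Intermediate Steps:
(21360 + N) - 1*(-8754) = (21360 + 4946) - 1*(-8754) = 26306 + 8754 = 35060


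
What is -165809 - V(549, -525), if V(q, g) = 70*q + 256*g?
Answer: -69839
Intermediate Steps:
-165809 - V(549, -525) = -165809 - (70*549 + 256*(-525)) = -165809 - (38430 - 134400) = -165809 - 1*(-95970) = -165809 + 95970 = -69839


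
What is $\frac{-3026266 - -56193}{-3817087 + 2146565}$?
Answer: $\frac{2970073}{1670522} \approx 1.7779$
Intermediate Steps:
$\frac{-3026266 - -56193}{-3817087 + 2146565} = \frac{-3026266 + \left(-1686697 + 1742890\right)}{-1670522} = \left(-3026266 + 56193\right) \left(- \frac{1}{1670522}\right) = \left(-2970073\right) \left(- \frac{1}{1670522}\right) = \frac{2970073}{1670522}$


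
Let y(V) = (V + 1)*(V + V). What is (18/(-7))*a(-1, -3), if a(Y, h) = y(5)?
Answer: -1080/7 ≈ -154.29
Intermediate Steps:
y(V) = 2*V*(1 + V) (y(V) = (1 + V)*(2*V) = 2*V*(1 + V))
a(Y, h) = 60 (a(Y, h) = 2*5*(1 + 5) = 2*5*6 = 60)
(18/(-7))*a(-1, -3) = (18/(-7))*60 = (18*(-⅐))*60 = -18/7*60 = -1080/7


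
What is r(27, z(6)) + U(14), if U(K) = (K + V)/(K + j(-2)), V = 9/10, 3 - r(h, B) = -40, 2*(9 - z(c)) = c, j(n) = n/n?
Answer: 6599/150 ≈ 43.993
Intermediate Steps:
j(n) = 1
z(c) = 9 - c/2
r(h, B) = 43 (r(h, B) = 3 - 1*(-40) = 3 + 40 = 43)
V = 9/10 (V = 9*(1/10) = 9/10 ≈ 0.90000)
U(K) = (9/10 + K)/(1 + K) (U(K) = (K + 9/10)/(K + 1) = (9/10 + K)/(1 + K))
r(27, z(6)) + U(14) = 43 + (9/10 + 14)/(1 + 14) = 43 + (149/10)/15 = 43 + (1/15)*(149/10) = 43 + 149/150 = 6599/150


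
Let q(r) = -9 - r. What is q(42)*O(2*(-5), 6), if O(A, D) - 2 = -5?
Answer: 153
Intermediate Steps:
O(A, D) = -3 (O(A, D) = 2 - 5 = -3)
q(42)*O(2*(-5), 6) = (-9 - 1*42)*(-3) = (-9 - 42)*(-3) = -51*(-3) = 153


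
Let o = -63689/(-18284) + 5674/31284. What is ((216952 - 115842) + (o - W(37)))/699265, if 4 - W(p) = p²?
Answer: 14654363378423/99994310414460 ≈ 0.14655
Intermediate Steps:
W(p) = 4 - p²
o = 524047523/142999164 (o = -63689*(-1/18284) + 5674*(1/31284) = 63689/18284 + 2837/15642 = 524047523/142999164 ≈ 3.6647)
((216952 - 115842) + (o - W(37)))/699265 = ((216952 - 115842) + (524047523/142999164 - (4 - 1*37²)))/699265 = (101110 + (524047523/142999164 - (4 - 1*1369)))*(1/699265) = (101110 + (524047523/142999164 - (4 - 1369)))*(1/699265) = (101110 + (524047523/142999164 - 1*(-1365)))*(1/699265) = (101110 + (524047523/142999164 + 1365))*(1/699265) = (101110 + 195717906383/142999164)*(1/699265) = (14654363378423/142999164)*(1/699265) = 14654363378423/99994310414460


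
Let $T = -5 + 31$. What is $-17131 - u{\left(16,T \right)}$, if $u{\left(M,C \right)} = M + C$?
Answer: $-17173$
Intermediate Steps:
$T = 26$
$u{\left(M,C \right)} = C + M$
$-17131 - u{\left(16,T \right)} = -17131 - \left(26 + 16\right) = -17131 - 42 = -17173$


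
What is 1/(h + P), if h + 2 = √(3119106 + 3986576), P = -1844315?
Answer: -1844317/3401498090807 - √7105682/3401498090807 ≈ -5.4299e-7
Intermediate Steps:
h = -2 + √7105682 (h = -2 + √(3119106 + 3986576) = -2 + √7105682 ≈ 2663.6)
1/(h + P) = 1/((-2 + √7105682) - 1844315) = 1/(-1844317 + √7105682)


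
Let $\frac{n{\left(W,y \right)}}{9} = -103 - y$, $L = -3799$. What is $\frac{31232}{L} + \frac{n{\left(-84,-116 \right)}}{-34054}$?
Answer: $- \frac{1064019011}{129371146} \approx -8.2245$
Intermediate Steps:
$n{\left(W,y \right)} = -927 - 9 y$ ($n{\left(W,y \right)} = 9 \left(-103 - y\right) = -927 - 9 y$)
$\frac{31232}{L} + \frac{n{\left(-84,-116 \right)}}{-34054} = \frac{31232}{-3799} + \frac{-927 - -1044}{-34054} = 31232 \left(- \frac{1}{3799}\right) + \left(-927 + 1044\right) \left(- \frac{1}{34054}\right) = - \frac{31232}{3799} + 117 \left(- \frac{1}{34054}\right) = - \frac{31232}{3799} - \frac{117}{34054} = - \frac{1064019011}{129371146}$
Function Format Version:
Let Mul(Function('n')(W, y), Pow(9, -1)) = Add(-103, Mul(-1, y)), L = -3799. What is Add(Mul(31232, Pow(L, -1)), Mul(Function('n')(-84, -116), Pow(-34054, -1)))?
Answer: Rational(-1064019011, 129371146) ≈ -8.2245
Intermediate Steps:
Function('n')(W, y) = Add(-927, Mul(-9, y)) (Function('n')(W, y) = Mul(9, Add(-103, Mul(-1, y))) = Add(-927, Mul(-9, y)))
Add(Mul(31232, Pow(L, -1)), Mul(Function('n')(-84, -116), Pow(-34054, -1))) = Add(Mul(31232, Pow(-3799, -1)), Mul(Add(-927, Mul(-9, -116)), Pow(-34054, -1))) = Add(Mul(31232, Rational(-1, 3799)), Mul(Add(-927, 1044), Rational(-1, 34054))) = Add(Rational(-31232, 3799), Mul(117, Rational(-1, 34054))) = Add(Rational(-31232, 3799), Rational(-117, 34054)) = Rational(-1064019011, 129371146)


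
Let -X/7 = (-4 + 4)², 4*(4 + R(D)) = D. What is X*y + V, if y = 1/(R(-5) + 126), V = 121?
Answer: 121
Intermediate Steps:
R(D) = -4 + D/4
X = 0 (X = -7*(-4 + 4)² = -7*0² = -7*0 = 0)
y = 4/483 (y = 1/((-4 + (¼)*(-5)) + 126) = 1/((-4 - 5/4) + 126) = 1/(-21/4 + 126) = 1/(483/4) = 4/483 ≈ 0.0082816)
X*y + V = 0*(4/483) + 121 = 0 + 121 = 121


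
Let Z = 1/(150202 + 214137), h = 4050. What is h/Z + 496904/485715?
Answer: 716707915906154/485715 ≈ 1.4756e+9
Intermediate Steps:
Z = 1/364339 ≈ 2.7447e-6
h/Z + 496904/485715 = 4050/(1/364339) + 496904/485715 = 4050*364339 + 496904*(1/485715) = 1475572950 + 496904/485715 = 716707915906154/485715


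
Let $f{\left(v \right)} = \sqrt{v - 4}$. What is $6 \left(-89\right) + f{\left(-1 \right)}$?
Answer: $-534 + i \sqrt{5} \approx -534.0 + 2.2361 i$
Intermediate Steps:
$f{\left(v \right)} = \sqrt{-4 + v}$
$6 \left(-89\right) + f{\left(-1 \right)} = 6 \left(-89\right) + \sqrt{-4 - 1} = -534 + \sqrt{-5} = -534 + i \sqrt{5}$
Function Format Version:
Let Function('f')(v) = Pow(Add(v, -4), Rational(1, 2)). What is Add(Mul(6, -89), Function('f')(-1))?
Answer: Add(-534, Mul(I, Pow(5, Rational(1, 2)))) ≈ Add(-534.00, Mul(2.2361, I))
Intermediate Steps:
Function('f')(v) = Pow(Add(-4, v), Rational(1, 2))
Add(Mul(6, -89), Function('f')(-1)) = Add(Mul(6, -89), Pow(Add(-4, -1), Rational(1, 2))) = Add(-534, Pow(-5, Rational(1, 2))) = Add(-534, Mul(I, Pow(5, Rational(1, 2))))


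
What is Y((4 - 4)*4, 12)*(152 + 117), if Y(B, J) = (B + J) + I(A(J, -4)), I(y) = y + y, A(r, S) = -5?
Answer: 538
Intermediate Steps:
I(y) = 2*y
Y(B, J) = -10 + B + J (Y(B, J) = (B + J) + 2*(-5) = (B + J) - 10 = -10 + B + J)
Y((4 - 4)*4, 12)*(152 + 117) = (-10 + (4 - 4)*4 + 12)*(152 + 117) = (-10 + 0*4 + 12)*269 = (-10 + 0 + 12)*269 = 2*269 = 538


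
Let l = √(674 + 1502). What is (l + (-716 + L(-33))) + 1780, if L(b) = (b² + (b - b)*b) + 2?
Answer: 2155 + 8*√34 ≈ 2201.6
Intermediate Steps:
L(b) = 2 + b² (L(b) = (b² + 0*b) + 2 = (b² + 0) + 2 = b² + 2 = 2 + b²)
l = 8*√34 (l = √2176 = 8*√34 ≈ 46.648)
(l + (-716 + L(-33))) + 1780 = (8*√34 + (-716 + (2 + (-33)²))) + 1780 = (8*√34 + (-716 + (2 + 1089))) + 1780 = (8*√34 + (-716 + 1091)) + 1780 = (8*√34 + 375) + 1780 = (375 + 8*√34) + 1780 = 2155 + 8*√34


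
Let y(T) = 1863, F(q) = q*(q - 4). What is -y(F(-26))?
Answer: -1863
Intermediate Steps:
F(q) = q*(-4 + q)
-y(F(-26)) = -1*1863 = -1863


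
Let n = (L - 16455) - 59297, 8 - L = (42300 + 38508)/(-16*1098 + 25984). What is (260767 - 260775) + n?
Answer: -79701205/1052 ≈ -75762.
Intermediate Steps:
L = -1685/1052 (L = 8 - (42300 + 38508)/(-16*1098 + 25984) = 8 - 80808/(-17568 + 25984) = 8 - 80808/8416 = 8 - 1*10101/1052 = 8 - 10101/1052 = -1685/1052 ≈ -1.6017)
n = -79692789/1052 (n = (-1685/1052 - 16455) - 59297 = -17312345/1052 - 59297 = -79692789/1052 ≈ -75754.)
(260767 - 260775) + n = (260767 - 260775) - 79692789/1052 = -8 - 79692789/1052 = -79701205/1052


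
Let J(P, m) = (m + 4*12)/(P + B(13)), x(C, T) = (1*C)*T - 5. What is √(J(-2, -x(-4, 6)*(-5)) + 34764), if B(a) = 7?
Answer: √868615/5 ≈ 186.40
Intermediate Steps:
x(C, T) = -5 + C*T (x(C, T) = C*T - 5 = -5 + C*T)
J(P, m) = (48 + m)/(7 + P) (J(P, m) = (m + 4*12)/(P + 7) = (m + 48)/(7 + P) = (48 + m)/(7 + P))
√(J(-2, -x(-4, 6)*(-5)) + 34764) = √((48 - (-5 - 4*6)*(-5))/(7 - 2) + 34764) = √((48 - (-5 - 24)*(-5))/5 + 34764) = √((48 - 1*(-29)*(-5))/5 + 34764) = √((48 + 29*(-5))/5 + 34764) = √((48 - 145)/5 + 34764) = √((⅕)*(-97) + 34764) = √(-97/5 + 34764) = √(173723/5) = √868615/5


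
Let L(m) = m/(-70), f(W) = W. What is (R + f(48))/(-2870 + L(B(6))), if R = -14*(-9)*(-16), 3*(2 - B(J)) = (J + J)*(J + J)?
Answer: 68880/100427 ≈ 0.68587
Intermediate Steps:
B(J) = 2 - 4*J²/3 (B(J) = 2 - (J + J)*(J + J)/3 = 2 - 2*J*2*J/3 = 2 - 4*J²/3)
R = -2016 (R = 126*(-16) = -2016)
L(m) = -m/70 (L(m) = m*(-1/70) = -m/70)
(R + f(48))/(-2870 + L(B(6))) = (-2016 + 48)/(-2870 - (2 - 4/3*6²)/70) = -1968/(-2870 - (2 - 4/3*36)/70) = -1968/(-2870 - (2 - 48)/70) = -1968/(-2870 - 1/70*(-46)) = -1968/(-2870 + 23/35) = -1968/(-100427/35) = -1968*(-35/100427) = 68880/100427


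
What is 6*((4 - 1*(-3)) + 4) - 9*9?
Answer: -15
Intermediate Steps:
6*((4 - 1*(-3)) + 4) - 9*9 = 6*((4 + 3) + 4) - 81 = 6*(7 + 4) - 81 = 6*11 - 81 = 66 - 81 = -15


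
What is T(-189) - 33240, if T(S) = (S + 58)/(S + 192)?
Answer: -99851/3 ≈ -33284.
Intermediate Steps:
T(S) = (58 + S)/(192 + S)
T(-189) - 33240 = (58 - 189)/(192 - 189) - 33240 = -131/3 - 33240 = -99851/3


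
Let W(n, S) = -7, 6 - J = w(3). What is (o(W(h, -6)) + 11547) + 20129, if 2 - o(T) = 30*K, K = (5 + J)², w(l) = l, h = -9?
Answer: 29758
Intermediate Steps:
J = 3 (J = 6 - 1*3 = 6 - 3 = 3)
K = 64 (K = (5 + 3)² = 8² = 64)
o(T) = -1918 (o(T) = 2 - 30*64 = 2 - 1*1920 = 2 - 1920 = -1918)
(o(W(h, -6)) + 11547) + 20129 = (-1918 + 11547) + 20129 = 9629 + 20129 = 29758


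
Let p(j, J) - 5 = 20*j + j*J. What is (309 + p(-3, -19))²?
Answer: 96721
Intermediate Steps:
p(j, J) = 5 + 20*j + J*j (p(j, J) = 5 + (20*j + j*J) = 5 + (20*j + J*j) = 5 + 20*j + J*j)
(309 + p(-3, -19))² = (309 + (5 + 20*(-3) - 19*(-3)))² = (309 + (5 - 60 + 57))² = (309 + 2)² = 311² = 96721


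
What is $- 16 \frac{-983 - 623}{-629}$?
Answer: $- \frac{25696}{629} \approx -40.852$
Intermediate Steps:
$- 16 \frac{-983 - 623}{-629} = - 16 \left(-983 - 623\right) \left(- \frac{1}{629}\right) = - 16 \left(\left(-1606\right) \left(- \frac{1}{629}\right)\right) = \left(-16\right) \frac{1606}{629} = - \frac{25696}{629}$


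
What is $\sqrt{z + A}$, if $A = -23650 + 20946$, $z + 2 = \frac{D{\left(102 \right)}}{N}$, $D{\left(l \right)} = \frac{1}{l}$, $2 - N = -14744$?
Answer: $\frac{i \sqrt{1530441041253873}}{752046} \approx 52.019 i$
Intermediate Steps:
$N = 14746$ ($N = 2 - -14744 = 2 + 14744 = 14746$)
$z = - \frac{3008183}{1504092}$ ($z = -2 + \frac{1}{102 \cdot 14746} = -2 + \frac{1}{102} \cdot \frac{1}{14746} = -2 + \frac{1}{1504092} = - \frac{3008183}{1504092} \approx -2.0$)
$A = -2704$
$\sqrt{z + A} = \sqrt{- \frac{3008183}{1504092} - 2704} = \sqrt{- \frac{4070072951}{1504092}} = \frac{i \sqrt{1530441041253873}}{752046}$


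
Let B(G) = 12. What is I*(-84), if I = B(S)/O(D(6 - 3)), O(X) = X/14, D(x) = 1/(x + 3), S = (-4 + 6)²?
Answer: -84672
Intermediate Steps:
S = 4 (S = 2² = 4)
D(x) = 1/(3 + x)
O(X) = X/14 (O(X) = X*(1/14) = X/14)
I = 1008 (I = 12/((1/(14*(3 + (6 - 3))))) = 12/((1/(14*(3 + 3)))) = 12/(((1/14)/6)) = 12/(((1/14)*(⅙))) = 12/(1/84) = 12*84 = 1008)
I*(-84) = 1008*(-84) = -84672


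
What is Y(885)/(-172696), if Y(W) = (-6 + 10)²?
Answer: -2/21587 ≈ -9.2648e-5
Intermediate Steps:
Y(W) = 16 (Y(W) = 4² = 16)
Y(885)/(-172696) = 16/(-172696) = 16*(-1/172696) = -2/21587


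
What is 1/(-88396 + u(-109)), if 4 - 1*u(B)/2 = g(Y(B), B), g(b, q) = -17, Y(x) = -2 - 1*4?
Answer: -1/88354 ≈ -1.1318e-5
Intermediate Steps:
Y(x) = -6 (Y(x) = -2 - 4 = -6)
u(B) = 42 (u(B) = 8 - 2*(-17) = 8 + 34 = 42)
1/(-88396 + u(-109)) = 1/(-88396 + 42) = 1/(-88354) = -1/88354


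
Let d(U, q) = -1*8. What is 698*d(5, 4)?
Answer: -5584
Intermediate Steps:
d(U, q) = -8
698*d(5, 4) = 698*(-8) = -5584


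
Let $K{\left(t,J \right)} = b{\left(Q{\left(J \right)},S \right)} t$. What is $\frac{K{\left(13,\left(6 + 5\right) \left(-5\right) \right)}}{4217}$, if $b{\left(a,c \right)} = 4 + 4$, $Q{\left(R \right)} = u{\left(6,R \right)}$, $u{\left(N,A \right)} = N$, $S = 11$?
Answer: $\frac{104}{4217} \approx 0.024662$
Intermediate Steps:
$Q{\left(R \right)} = 6$
$b{\left(a,c \right)} = 8$
$K{\left(t,J \right)} = 8 t$
$\frac{K{\left(13,\left(6 + 5\right) \left(-5\right) \right)}}{4217} = \frac{8 \cdot 13}{4217} = 104 \cdot \frac{1}{4217} = \frac{104}{4217}$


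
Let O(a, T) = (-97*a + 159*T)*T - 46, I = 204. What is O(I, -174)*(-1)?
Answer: -8256950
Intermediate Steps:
O(a, T) = -46 + T*(-97*a + 159*T) (O(a, T) = T*(-97*a + 159*T) - 46 = -46 + T*(-97*a + 159*T))
O(I, -174)*(-1) = (-46 + 159*(-174)**2 - 97*(-174)*204)*(-1) = (-46 + 159*30276 + 3443112)*(-1) = (-46 + 4813884 + 3443112)*(-1) = 8256950*(-1) = -8256950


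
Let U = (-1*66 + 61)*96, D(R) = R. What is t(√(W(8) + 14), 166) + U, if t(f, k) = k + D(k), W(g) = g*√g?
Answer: -148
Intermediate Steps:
W(g) = g^(3/2)
t(f, k) = 2*k (t(f, k) = k + k = 2*k)
U = -480 (U = (-66 + 61)*96 = -5*96 = -480)
t(√(W(8) + 14), 166) + U = 2*166 - 480 = 332 - 480 = -148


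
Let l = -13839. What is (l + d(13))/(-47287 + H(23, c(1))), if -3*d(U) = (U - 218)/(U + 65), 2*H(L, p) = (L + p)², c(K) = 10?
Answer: 3238121/10937745 ≈ 0.29605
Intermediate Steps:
H(L, p) = (L + p)²/2
d(U) = -(-218 + U)/(3*(65 + U)) (d(U) = -(U - 218)/(3*(U + 65)) = -(-218 + U)/(3*(65 + U)))
(l + d(13))/(-47287 + H(23, c(1))) = (-13839 + (218 - 1*13)/(3*(65 + 13)))/(-47287 + (23 + 10)²/2) = (-13839 + (⅓)*(218 - 13)/78)/(-47287 + (½)*33²) = (-13839 + (⅓)*(1/78)*205)/(-47287 + (½)*1089) = (-13839 + 205/234)/(-47287 + 1089/2) = -3238121/(234*(-93485/2)) = -3238121/234*(-2/93485) = 3238121/10937745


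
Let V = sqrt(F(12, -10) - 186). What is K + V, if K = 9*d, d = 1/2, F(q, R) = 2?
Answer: 9/2 + 2*I*sqrt(46) ≈ 4.5 + 13.565*I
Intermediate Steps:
d = 1/2 ≈ 0.50000
K = 9/2 (K = 9*(1/2) = 9/2 ≈ 4.5000)
V = 2*I*sqrt(46) (V = sqrt(2 - 186) = sqrt(-184) = 2*I*sqrt(46) ≈ 13.565*I)
K + V = 9/2 + 2*I*sqrt(46)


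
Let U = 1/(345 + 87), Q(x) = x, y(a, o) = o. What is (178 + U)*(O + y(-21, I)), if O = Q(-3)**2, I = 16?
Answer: 1922425/432 ≈ 4450.1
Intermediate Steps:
U = 1/432 ≈ 0.0023148
O = 9 (O = (-3)**2 = 9)
(178 + U)*(O + y(-21, I)) = (178 + 1/432)*(9 + 16) = (76897/432)*25 = 1922425/432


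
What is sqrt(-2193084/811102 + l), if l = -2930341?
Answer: I*sqrt(481958357374872583)/405551 ≈ 1711.8*I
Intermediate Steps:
sqrt(-2193084/811102 + l) = sqrt(-2193084/811102 - 2930341) = sqrt(-2193084*1/811102 - 2930341) = sqrt(-1096542/405551 - 2930341) = sqrt(-1188403819433/405551) = I*sqrt(481958357374872583)/405551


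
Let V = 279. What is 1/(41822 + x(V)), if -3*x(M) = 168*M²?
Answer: -1/4317274 ≈ -2.3163e-7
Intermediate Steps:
x(M) = -56*M²
1/(41822 + x(V)) = 1/(41822 - 56*279²) = 1/(41822 - 56*77841) = 1/(41822 - 4359096) = 1/(-4317274) = -1/4317274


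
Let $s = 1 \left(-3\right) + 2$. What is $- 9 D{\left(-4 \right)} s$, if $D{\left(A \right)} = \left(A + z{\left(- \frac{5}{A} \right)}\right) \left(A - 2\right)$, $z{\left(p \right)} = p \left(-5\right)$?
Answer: $\frac{1107}{2} \approx 553.5$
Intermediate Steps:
$z{\left(p \right)} = - 5 p$
$D{\left(A \right)} = \left(-2 + A\right) \left(A + \frac{25}{A}\right)$ ($D{\left(A \right)} = \left(A - 5 \left(- \frac{5}{A}\right)\right) \left(A - 2\right) = \left(A + \frac{25}{A}\right) \left(-2 + A\right) = \left(-2 + A\right) \left(A + \frac{25}{A}\right)$)
$s = -1$ ($s = -3 + 2 = -1$)
$- 9 D{\left(-4 \right)} s = - 9 \left(25 + \left(-4\right)^{2} - \frac{50}{-4} - -8\right) \left(-1\right) = - 9 \left(25 + 16 - - \frac{25}{2} + 8\right) \left(-1\right) = - 9 \left(25 + 16 + \frac{25}{2} + 8\right) \left(-1\right) = \left(-9\right) \frac{123}{2} \left(-1\right) = \left(- \frac{1107}{2}\right) \left(-1\right) = \frac{1107}{2}$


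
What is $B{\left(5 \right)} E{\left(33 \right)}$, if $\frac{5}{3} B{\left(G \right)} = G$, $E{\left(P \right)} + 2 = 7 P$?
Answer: $687$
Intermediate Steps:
$E{\left(P \right)} = -2 + 7 P$
$B{\left(G \right)} = \frac{3 G}{5}$
$B{\left(5 \right)} E{\left(33 \right)} = \frac{3}{5} \cdot 5 \left(-2 + 7 \cdot 33\right) = 3 \left(-2 + 231\right) = 3 \cdot 229 = 687$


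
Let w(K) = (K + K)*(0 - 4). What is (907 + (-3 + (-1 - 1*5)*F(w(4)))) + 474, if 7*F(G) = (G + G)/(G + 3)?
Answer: 279350/203 ≈ 1376.1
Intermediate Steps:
w(K) = -8*K (w(K) = (2*K)*(-4) = -8*K)
F(G) = 2*G/(7*(3 + G)) (F(G) = ((G + G)/(G + 3))/7 = ((2*G)/(3 + G))/7 = (2*G/(3 + G))/7 = 2*G/(7*(3 + G)))
(907 + (-3 + (-1 - 1*5)*F(w(4)))) + 474 = (907 + (-3 + (-1 - 1*5)*(2*(-8*4)/(7*(3 - 8*4))))) + 474 = (907 + (-3 + (-1 - 5)*((2/7)*(-32)/(3 - 32)))) + 474 = (907 + (-3 - 12*(-32)/(7*(-29)))) + 474 = (907 + (-3 - 12*(-32)*(-1)/(7*29))) + 474 = (907 + (-3 - 6*64/203)) + 474 = (907 + (-3 - 384/203)) + 474 = (907 - 993/203) + 474 = 183128/203 + 474 = 279350/203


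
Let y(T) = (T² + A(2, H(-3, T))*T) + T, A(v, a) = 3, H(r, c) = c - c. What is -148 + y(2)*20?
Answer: 92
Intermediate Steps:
H(r, c) = 0
y(T) = T² + 4*T (y(T) = (T² + 3*T) + T = T² + 4*T)
-148 + y(2)*20 = -148 + (2*(4 + 2))*20 = -148 + (2*6)*20 = -148 + 12*20 = -148 + 240 = 92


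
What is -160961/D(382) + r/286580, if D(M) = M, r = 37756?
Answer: -11528445147/27368390 ≈ -421.23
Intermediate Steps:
-160961/D(382) + r/286580 = -160961/382 + 37756/286580 = -160961*1/382 + 37756*(1/286580) = -160961/382 + 9439/71645 = -11528445147/27368390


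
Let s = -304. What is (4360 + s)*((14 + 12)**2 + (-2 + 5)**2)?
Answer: 2778360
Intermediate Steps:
(4360 + s)*((14 + 12)**2 + (-2 + 5)**2) = (4360 - 304)*((14 + 12)**2 + (-2 + 5)**2) = 4056*(26**2 + 3**2) = 4056*(676 + 9) = 4056*685 = 2778360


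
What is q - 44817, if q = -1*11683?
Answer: -56500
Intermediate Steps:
q = -11683
q - 44817 = -11683 - 44817 = -56500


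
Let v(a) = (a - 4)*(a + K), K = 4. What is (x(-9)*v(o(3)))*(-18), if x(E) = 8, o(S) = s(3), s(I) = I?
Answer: 1008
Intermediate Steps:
o(S) = 3
v(a) = (-4 + a)*(4 + a) (v(a) = (a - 4)*(a + 4) = (-4 + a)*(4 + a))
(x(-9)*v(o(3)))*(-18) = (8*(-16 + 3²))*(-18) = (8*(-16 + 9))*(-18) = (8*(-7))*(-18) = -56*(-18) = 1008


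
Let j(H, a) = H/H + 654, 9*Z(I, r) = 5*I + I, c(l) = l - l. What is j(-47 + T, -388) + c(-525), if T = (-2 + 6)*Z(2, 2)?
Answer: 655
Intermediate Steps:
c(l) = 0
Z(I, r) = 2*I/3 (Z(I, r) = (5*I + I)/9 = (6*I)/9 = 2*I/3)
T = 16/3 (T = (-2 + 6)*((2/3)*2) = 4*(4/3) = 16/3 ≈ 5.3333)
j(H, a) = 655 (j(H, a) = 1 + 654 = 655)
j(-47 + T, -388) + c(-525) = 655 + 0 = 655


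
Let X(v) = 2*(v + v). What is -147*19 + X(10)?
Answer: -2753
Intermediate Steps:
X(v) = 4*v (X(v) = 2*(2*v) = 4*v)
-147*19 + X(10) = -147*19 + 4*10 = -2793 + 40 = -2753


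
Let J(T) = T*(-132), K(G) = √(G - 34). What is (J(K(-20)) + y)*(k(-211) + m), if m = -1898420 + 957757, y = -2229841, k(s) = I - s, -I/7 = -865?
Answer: 2083556740877 + 370021212*I*√6 ≈ 2.0836e+12 + 9.0636e+8*I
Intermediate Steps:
I = 6055 (I = -7*(-865) = 6055)
K(G) = √(-34 + G)
k(s) = 6055 - s
J(T) = -132*T
m = -940663
(J(K(-20)) + y)*(k(-211) + m) = (-132*√(-34 - 20) - 2229841)*((6055 - 1*(-211)) - 940663) = (-396*I*√6 - 2229841)*((6055 + 211) - 940663) = (-396*I*√6 - 2229841)*(6266 - 940663) = (-396*I*√6 - 2229841)*(-934397) = (-2229841 - 396*I*√6)*(-934397) = 2083556740877 + 370021212*I*√6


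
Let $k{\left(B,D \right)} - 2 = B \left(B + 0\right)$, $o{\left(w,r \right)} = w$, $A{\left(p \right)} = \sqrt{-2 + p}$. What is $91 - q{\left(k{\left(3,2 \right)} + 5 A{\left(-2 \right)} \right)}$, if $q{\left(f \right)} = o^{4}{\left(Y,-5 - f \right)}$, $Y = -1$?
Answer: $90$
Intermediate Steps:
$k{\left(B,D \right)} = 2 + B^{2}$ ($k{\left(B,D \right)} = 2 + B \left(B + 0\right) = 2 + B B = 2 + B^{2}$)
$q{\left(f \right)} = 1$ ($q{\left(f \right)} = \left(-1\right)^{4} = 1$)
$91 - q{\left(k{\left(3,2 \right)} + 5 A{\left(-2 \right)} \right)} = 91 - 1 = 90$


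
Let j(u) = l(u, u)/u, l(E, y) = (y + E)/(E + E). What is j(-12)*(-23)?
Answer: 23/12 ≈ 1.9167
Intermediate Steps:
l(E, y) = (E + y)/(2*E) (l(E, y) = (E + y)/((2*E)) = (E + y)*(1/(2*E)) = (E + y)/(2*E))
j(u) = 1/u (j(u) = ((u + u)/(2*u))/u = ((2*u)/(2*u))/u = 1/u)
j(-12)*(-23) = -23/(-12) = -1/12*(-23) = 23/12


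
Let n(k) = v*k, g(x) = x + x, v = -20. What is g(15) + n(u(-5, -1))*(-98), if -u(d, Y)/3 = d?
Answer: 29430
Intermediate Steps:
g(x) = 2*x
u(d, Y) = -3*d
n(k) = -20*k
g(15) + n(u(-5, -1))*(-98) = 2*15 - (-60)*(-5)*(-98) = 30 - 20*15*(-98) = 30 - 300*(-98) = 30 + 29400 = 29430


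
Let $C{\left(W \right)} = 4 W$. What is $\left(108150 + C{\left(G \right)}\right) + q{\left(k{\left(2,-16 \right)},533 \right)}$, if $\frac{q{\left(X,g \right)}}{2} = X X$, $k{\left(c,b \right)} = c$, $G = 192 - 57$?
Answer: $108698$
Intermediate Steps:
$G = 135$
$q{\left(X,g \right)} = 2 X^{2}$ ($q{\left(X,g \right)} = 2 X X = 2 X^{2}$)
$\left(108150 + C{\left(G \right)}\right) + q{\left(k{\left(2,-16 \right)},533 \right)} = \left(108150 + 4 \cdot 135\right) + 2 \cdot 2^{2} = \left(108150 + 540\right) + 2 \cdot 4 = 108690 + 8 = 108698$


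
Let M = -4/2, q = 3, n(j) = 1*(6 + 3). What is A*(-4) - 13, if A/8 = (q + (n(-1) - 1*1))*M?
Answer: 691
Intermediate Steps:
n(j) = 9 (n(j) = 1*9 = 9)
M = -2 (M = -4*½ = -2)
A = -176 (A = 8*((3 + (9 - 1*1))*(-2)) = 8*((3 + (9 - 1))*(-2)) = 8*((3 + 8)*(-2)) = 8*(11*(-2)) = 8*(-22) = -176)
A*(-4) - 13 = -176*(-4) - 13 = 704 - 13 = 691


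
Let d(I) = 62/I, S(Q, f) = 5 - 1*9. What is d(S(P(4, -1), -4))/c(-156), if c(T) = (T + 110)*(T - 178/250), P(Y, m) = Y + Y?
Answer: -3875/1802188 ≈ -0.0021502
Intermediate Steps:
P(Y, m) = 2*Y
S(Q, f) = -4 (S(Q, f) = 5 - 9 = -4)
c(T) = (110 + T)*(-89/125 + T) (c(T) = (110 + T)*(T - 178*1/250) = (110 + T)*(T - 89/125) = (110 + T)*(-89/125 + T))
d(S(P(4, -1), -4))/c(-156) = (62/(-4))/(-1958/25 + (-156)² + (13661/125)*(-156)) = (62*(-¼))/(-1958/25 + 24336 - 2131116/125) = -31/(2*901094/125) = -31/2*125/901094 = -3875/1802188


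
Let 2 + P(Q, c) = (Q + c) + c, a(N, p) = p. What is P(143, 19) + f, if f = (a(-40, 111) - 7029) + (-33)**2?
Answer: -5650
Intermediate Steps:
P(Q, c) = -2 + Q + 2*c (P(Q, c) = -2 + ((Q + c) + c) = -2 + (Q + 2*c) = -2 + Q + 2*c)
f = -5829 (f = (111 - 7029) + (-33)**2 = -6918 + 1089 = -5829)
P(143, 19) + f = (-2 + 143 + 2*19) - 5829 = (-2 + 143 + 38) - 5829 = 179 - 5829 = -5650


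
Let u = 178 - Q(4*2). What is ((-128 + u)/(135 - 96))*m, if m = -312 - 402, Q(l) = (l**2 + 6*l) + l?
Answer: 16660/13 ≈ 1281.5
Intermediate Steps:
Q(l) = l**2 + 7*l
u = 58 (u = 178 - 4*2*(7 + 4*2) = 178 - 8*(7 + 8) = 178 - 8*15 = 178 - 1*120 = 178 - 120 = 58)
m = -714
((-128 + u)/(135 - 96))*m = ((-128 + 58)/(135 - 96))*(-714) = -70/39*(-714) = 16660/13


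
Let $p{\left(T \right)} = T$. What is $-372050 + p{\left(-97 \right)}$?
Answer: $-372147$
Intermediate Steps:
$-372050 + p{\left(-97 \right)} = -372050 - 97 = -372147$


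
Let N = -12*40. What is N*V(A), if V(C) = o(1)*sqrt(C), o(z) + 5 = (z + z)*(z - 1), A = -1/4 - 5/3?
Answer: 400*I*sqrt(69) ≈ 3322.6*I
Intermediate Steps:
A = -23/12 (A = -1*1/4 - 5*1/3 = -1/4 - 5/3 = -23/12 ≈ -1.9167)
o(z) = -5 + 2*z*(-1 + z) (o(z) = -5 + (z + z)*(z - 1) = -5 + (2*z)*(-1 + z) = -5 + 2*z*(-1 + z))
V(C) = -5*sqrt(C) (V(C) = (-5 - 2*1 + 2*1**2)*sqrt(C) = (-5 - 2 + 2*1)*sqrt(C) = (-5 - 2 + 2)*sqrt(C) = -5*sqrt(C))
N = -480
N*V(A) = -(-2400)*sqrt(-23/12) = -(-2400)*I*sqrt(69)/6 = -(-400)*I*sqrt(69) = 400*I*sqrt(69)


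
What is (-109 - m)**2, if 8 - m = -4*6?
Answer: 19881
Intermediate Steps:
m = 32 (m = 8 - (-4)*6 = 8 - 1*(-24) = 8 + 24 = 32)
(-109 - m)**2 = (-109 - 1*32)**2 = (-109 - 32)**2 = (-141)**2 = 19881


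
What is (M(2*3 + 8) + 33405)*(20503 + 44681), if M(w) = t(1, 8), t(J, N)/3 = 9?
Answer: 2179231488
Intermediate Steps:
t(J, N) = 27 (t(J, N) = 3*9 = 27)
M(w) = 27
(M(2*3 + 8) + 33405)*(20503 + 44681) = (27 + 33405)*(20503 + 44681) = 33432*65184 = 2179231488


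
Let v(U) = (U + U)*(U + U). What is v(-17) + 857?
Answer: 2013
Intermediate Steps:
v(U) = 4*U**2 (v(U) = (2*U)*(2*U) = 4*U**2)
v(-17) + 857 = 4*(-17)**2 + 857 = 4*289 + 857 = 1156 + 857 = 2013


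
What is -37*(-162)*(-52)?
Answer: -311688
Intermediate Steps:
-37*(-162)*(-52) = 5994*(-52) = -311688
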